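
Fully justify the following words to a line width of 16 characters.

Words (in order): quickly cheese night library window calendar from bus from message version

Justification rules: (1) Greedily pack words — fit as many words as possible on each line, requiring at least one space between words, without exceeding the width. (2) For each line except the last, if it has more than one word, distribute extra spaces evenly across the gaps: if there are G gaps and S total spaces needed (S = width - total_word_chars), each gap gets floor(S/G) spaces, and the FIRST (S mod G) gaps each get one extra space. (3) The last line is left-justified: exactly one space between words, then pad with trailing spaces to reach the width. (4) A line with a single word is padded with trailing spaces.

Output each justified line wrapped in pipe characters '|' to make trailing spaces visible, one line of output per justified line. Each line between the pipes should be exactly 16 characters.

Line 1: ['quickly', 'cheese'] (min_width=14, slack=2)
Line 2: ['night', 'library'] (min_width=13, slack=3)
Line 3: ['window', 'calendar'] (min_width=15, slack=1)
Line 4: ['from', 'bus', 'from'] (min_width=13, slack=3)
Line 5: ['message', 'version'] (min_width=15, slack=1)

Answer: |quickly   cheese|
|night    library|
|window  calendar|
|from   bus  from|
|message version |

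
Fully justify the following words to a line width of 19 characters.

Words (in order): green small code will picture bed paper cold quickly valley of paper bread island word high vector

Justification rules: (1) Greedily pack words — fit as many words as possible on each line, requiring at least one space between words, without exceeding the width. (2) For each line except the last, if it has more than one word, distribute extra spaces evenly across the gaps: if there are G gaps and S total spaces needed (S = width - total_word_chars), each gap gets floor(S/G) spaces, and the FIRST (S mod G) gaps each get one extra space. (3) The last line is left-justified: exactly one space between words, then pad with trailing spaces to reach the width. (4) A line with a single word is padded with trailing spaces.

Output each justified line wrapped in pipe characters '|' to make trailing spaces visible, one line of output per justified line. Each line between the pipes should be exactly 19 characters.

Line 1: ['green', 'small', 'code'] (min_width=16, slack=3)
Line 2: ['will', 'picture', 'bed'] (min_width=16, slack=3)
Line 3: ['paper', 'cold', 'quickly'] (min_width=18, slack=1)
Line 4: ['valley', 'of', 'paper'] (min_width=15, slack=4)
Line 5: ['bread', 'island', 'word'] (min_width=17, slack=2)
Line 6: ['high', 'vector'] (min_width=11, slack=8)

Answer: |green   small  code|
|will   picture  bed|
|paper  cold quickly|
|valley   of   paper|
|bread  island  word|
|high vector        |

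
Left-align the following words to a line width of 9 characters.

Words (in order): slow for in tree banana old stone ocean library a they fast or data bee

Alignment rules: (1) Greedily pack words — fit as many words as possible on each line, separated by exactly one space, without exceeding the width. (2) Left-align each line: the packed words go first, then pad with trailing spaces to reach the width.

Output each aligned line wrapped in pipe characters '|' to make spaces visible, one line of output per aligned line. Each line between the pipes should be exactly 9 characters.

Line 1: ['slow', 'for'] (min_width=8, slack=1)
Line 2: ['in', 'tree'] (min_width=7, slack=2)
Line 3: ['banana'] (min_width=6, slack=3)
Line 4: ['old', 'stone'] (min_width=9, slack=0)
Line 5: ['ocean'] (min_width=5, slack=4)
Line 6: ['library', 'a'] (min_width=9, slack=0)
Line 7: ['they', 'fast'] (min_width=9, slack=0)
Line 8: ['or', 'data'] (min_width=7, slack=2)
Line 9: ['bee'] (min_width=3, slack=6)

Answer: |slow for |
|in tree  |
|banana   |
|old stone|
|ocean    |
|library a|
|they fast|
|or data  |
|bee      |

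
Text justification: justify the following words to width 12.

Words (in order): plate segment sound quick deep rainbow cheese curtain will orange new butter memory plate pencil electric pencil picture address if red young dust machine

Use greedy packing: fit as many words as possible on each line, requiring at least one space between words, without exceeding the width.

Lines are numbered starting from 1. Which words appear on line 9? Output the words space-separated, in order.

Answer: memory plate

Derivation:
Line 1: ['plate'] (min_width=5, slack=7)
Line 2: ['segment'] (min_width=7, slack=5)
Line 3: ['sound', 'quick'] (min_width=11, slack=1)
Line 4: ['deep', 'rainbow'] (min_width=12, slack=0)
Line 5: ['cheese'] (min_width=6, slack=6)
Line 6: ['curtain', 'will'] (min_width=12, slack=0)
Line 7: ['orange', 'new'] (min_width=10, slack=2)
Line 8: ['butter'] (min_width=6, slack=6)
Line 9: ['memory', 'plate'] (min_width=12, slack=0)
Line 10: ['pencil'] (min_width=6, slack=6)
Line 11: ['electric'] (min_width=8, slack=4)
Line 12: ['pencil'] (min_width=6, slack=6)
Line 13: ['picture'] (min_width=7, slack=5)
Line 14: ['address', 'if'] (min_width=10, slack=2)
Line 15: ['red', 'young'] (min_width=9, slack=3)
Line 16: ['dust', 'machine'] (min_width=12, slack=0)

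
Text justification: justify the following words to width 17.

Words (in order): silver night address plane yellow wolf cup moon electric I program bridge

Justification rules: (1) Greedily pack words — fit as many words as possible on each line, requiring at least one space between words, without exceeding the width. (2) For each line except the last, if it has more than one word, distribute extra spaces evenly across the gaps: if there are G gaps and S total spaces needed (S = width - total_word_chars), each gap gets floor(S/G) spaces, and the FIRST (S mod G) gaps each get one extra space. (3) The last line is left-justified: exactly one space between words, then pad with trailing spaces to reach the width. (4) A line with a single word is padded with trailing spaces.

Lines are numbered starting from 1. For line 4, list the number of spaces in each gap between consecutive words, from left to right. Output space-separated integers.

Line 1: ['silver', 'night'] (min_width=12, slack=5)
Line 2: ['address', 'plane'] (min_width=13, slack=4)
Line 3: ['yellow', 'wolf', 'cup'] (min_width=15, slack=2)
Line 4: ['moon', 'electric', 'I'] (min_width=15, slack=2)
Line 5: ['program', 'bridge'] (min_width=14, slack=3)

Answer: 2 2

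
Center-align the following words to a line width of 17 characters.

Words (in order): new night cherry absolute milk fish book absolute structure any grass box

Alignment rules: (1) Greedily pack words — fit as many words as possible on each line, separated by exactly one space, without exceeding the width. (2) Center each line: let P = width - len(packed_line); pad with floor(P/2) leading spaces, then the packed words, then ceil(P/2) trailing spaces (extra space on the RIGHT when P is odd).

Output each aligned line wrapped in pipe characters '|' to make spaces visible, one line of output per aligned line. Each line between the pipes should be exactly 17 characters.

Answer: |new night cherry |
|  absolute milk  |
|    fish book    |
|    absolute     |
|  structure any  |
|    grass box    |

Derivation:
Line 1: ['new', 'night', 'cherry'] (min_width=16, slack=1)
Line 2: ['absolute', 'milk'] (min_width=13, slack=4)
Line 3: ['fish', 'book'] (min_width=9, slack=8)
Line 4: ['absolute'] (min_width=8, slack=9)
Line 5: ['structure', 'any'] (min_width=13, slack=4)
Line 6: ['grass', 'box'] (min_width=9, slack=8)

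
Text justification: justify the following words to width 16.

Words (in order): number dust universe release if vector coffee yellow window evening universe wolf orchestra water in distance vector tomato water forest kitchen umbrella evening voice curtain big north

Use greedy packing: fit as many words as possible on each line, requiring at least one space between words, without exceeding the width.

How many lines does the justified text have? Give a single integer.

Answer: 13

Derivation:
Line 1: ['number', 'dust'] (min_width=11, slack=5)
Line 2: ['universe', 'release'] (min_width=16, slack=0)
Line 3: ['if', 'vector', 'coffee'] (min_width=16, slack=0)
Line 4: ['yellow', 'window'] (min_width=13, slack=3)
Line 5: ['evening', 'universe'] (min_width=16, slack=0)
Line 6: ['wolf', 'orchestra'] (min_width=14, slack=2)
Line 7: ['water', 'in'] (min_width=8, slack=8)
Line 8: ['distance', 'vector'] (min_width=15, slack=1)
Line 9: ['tomato', 'water'] (min_width=12, slack=4)
Line 10: ['forest', 'kitchen'] (min_width=14, slack=2)
Line 11: ['umbrella', 'evening'] (min_width=16, slack=0)
Line 12: ['voice', 'curtain'] (min_width=13, slack=3)
Line 13: ['big', 'north'] (min_width=9, slack=7)
Total lines: 13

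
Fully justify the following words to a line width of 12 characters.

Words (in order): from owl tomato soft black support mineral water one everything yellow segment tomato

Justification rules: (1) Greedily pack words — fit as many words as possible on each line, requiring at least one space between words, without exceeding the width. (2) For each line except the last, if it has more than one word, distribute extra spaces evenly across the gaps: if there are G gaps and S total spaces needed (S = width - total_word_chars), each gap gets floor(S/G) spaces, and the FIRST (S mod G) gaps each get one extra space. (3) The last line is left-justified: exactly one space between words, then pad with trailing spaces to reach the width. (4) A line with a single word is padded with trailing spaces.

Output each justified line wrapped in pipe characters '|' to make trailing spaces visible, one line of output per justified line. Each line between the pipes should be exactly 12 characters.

Line 1: ['from', 'owl'] (min_width=8, slack=4)
Line 2: ['tomato', 'soft'] (min_width=11, slack=1)
Line 3: ['black'] (min_width=5, slack=7)
Line 4: ['support'] (min_width=7, slack=5)
Line 5: ['mineral'] (min_width=7, slack=5)
Line 6: ['water', 'one'] (min_width=9, slack=3)
Line 7: ['everything'] (min_width=10, slack=2)
Line 8: ['yellow'] (min_width=6, slack=6)
Line 9: ['segment'] (min_width=7, slack=5)
Line 10: ['tomato'] (min_width=6, slack=6)

Answer: |from     owl|
|tomato  soft|
|black       |
|support     |
|mineral     |
|water    one|
|everything  |
|yellow      |
|segment     |
|tomato      |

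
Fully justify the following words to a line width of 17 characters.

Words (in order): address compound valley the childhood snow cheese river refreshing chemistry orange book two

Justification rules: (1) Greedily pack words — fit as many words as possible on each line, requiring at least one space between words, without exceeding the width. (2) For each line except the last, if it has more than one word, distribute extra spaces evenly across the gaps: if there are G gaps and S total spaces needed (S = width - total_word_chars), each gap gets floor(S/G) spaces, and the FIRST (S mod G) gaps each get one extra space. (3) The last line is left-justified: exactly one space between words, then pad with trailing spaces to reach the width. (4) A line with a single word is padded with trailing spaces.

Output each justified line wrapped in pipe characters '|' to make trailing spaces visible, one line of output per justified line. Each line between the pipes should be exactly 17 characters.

Answer: |address  compound|
|valley        the|
|childhood    snow|
|cheese      river|
|refreshing       |
|chemistry  orange|
|book two         |

Derivation:
Line 1: ['address', 'compound'] (min_width=16, slack=1)
Line 2: ['valley', 'the'] (min_width=10, slack=7)
Line 3: ['childhood', 'snow'] (min_width=14, slack=3)
Line 4: ['cheese', 'river'] (min_width=12, slack=5)
Line 5: ['refreshing'] (min_width=10, slack=7)
Line 6: ['chemistry', 'orange'] (min_width=16, slack=1)
Line 7: ['book', 'two'] (min_width=8, slack=9)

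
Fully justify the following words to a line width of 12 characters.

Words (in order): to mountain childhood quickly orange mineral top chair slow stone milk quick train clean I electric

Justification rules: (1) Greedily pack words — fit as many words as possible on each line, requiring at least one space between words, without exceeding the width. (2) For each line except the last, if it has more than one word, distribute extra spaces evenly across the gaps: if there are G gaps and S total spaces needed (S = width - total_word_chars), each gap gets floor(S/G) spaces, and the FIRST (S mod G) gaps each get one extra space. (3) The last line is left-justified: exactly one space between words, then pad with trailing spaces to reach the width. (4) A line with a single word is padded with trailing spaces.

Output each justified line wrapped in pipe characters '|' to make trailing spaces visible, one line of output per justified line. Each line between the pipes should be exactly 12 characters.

Line 1: ['to', 'mountain'] (min_width=11, slack=1)
Line 2: ['childhood'] (min_width=9, slack=3)
Line 3: ['quickly'] (min_width=7, slack=5)
Line 4: ['orange'] (min_width=6, slack=6)
Line 5: ['mineral', 'top'] (min_width=11, slack=1)
Line 6: ['chair', 'slow'] (min_width=10, slack=2)
Line 7: ['stone', 'milk'] (min_width=10, slack=2)
Line 8: ['quick', 'train'] (min_width=11, slack=1)
Line 9: ['clean', 'I'] (min_width=7, slack=5)
Line 10: ['electric'] (min_width=8, slack=4)

Answer: |to  mountain|
|childhood   |
|quickly     |
|orange      |
|mineral  top|
|chair   slow|
|stone   milk|
|quick  train|
|clean      I|
|electric    |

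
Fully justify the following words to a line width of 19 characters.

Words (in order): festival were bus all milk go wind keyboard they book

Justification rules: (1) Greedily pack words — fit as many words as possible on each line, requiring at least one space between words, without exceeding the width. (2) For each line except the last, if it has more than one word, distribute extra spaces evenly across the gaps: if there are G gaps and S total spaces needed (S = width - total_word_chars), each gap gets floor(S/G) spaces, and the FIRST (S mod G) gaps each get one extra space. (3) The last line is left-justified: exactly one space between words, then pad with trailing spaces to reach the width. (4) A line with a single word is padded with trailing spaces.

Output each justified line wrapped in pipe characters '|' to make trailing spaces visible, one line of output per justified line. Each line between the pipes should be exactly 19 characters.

Answer: |festival  were  bus|
|all  milk  go  wind|
|keyboard they book |

Derivation:
Line 1: ['festival', 'were', 'bus'] (min_width=17, slack=2)
Line 2: ['all', 'milk', 'go', 'wind'] (min_width=16, slack=3)
Line 3: ['keyboard', 'they', 'book'] (min_width=18, slack=1)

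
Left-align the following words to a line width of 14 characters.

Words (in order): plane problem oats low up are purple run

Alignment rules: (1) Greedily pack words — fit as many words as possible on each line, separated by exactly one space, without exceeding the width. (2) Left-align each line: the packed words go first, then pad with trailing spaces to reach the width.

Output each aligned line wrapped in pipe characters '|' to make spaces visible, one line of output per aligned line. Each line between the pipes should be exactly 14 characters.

Answer: |plane problem |
|oats low up   |
|are purple run|

Derivation:
Line 1: ['plane', 'problem'] (min_width=13, slack=1)
Line 2: ['oats', 'low', 'up'] (min_width=11, slack=3)
Line 3: ['are', 'purple', 'run'] (min_width=14, slack=0)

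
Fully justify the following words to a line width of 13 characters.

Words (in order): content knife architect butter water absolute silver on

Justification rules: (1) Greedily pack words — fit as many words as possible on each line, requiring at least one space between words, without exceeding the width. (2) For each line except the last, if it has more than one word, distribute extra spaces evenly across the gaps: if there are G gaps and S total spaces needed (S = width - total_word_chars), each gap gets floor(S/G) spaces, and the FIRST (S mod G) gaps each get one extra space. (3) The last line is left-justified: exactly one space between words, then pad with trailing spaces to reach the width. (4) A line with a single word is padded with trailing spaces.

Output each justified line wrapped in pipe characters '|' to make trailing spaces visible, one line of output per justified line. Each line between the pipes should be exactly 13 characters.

Answer: |content knife|
|architect    |
|butter  water|
|absolute     |
|silver on    |

Derivation:
Line 1: ['content', 'knife'] (min_width=13, slack=0)
Line 2: ['architect'] (min_width=9, slack=4)
Line 3: ['butter', 'water'] (min_width=12, slack=1)
Line 4: ['absolute'] (min_width=8, slack=5)
Line 5: ['silver', 'on'] (min_width=9, slack=4)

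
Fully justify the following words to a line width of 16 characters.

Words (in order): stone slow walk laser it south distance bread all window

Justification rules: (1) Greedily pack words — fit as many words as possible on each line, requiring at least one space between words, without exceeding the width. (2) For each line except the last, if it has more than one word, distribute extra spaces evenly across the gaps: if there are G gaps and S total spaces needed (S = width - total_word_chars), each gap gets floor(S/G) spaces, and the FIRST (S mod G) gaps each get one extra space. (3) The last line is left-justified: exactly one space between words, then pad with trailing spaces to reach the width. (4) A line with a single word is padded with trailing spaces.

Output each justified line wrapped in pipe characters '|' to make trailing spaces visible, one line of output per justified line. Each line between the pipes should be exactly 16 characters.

Line 1: ['stone', 'slow', 'walk'] (min_width=15, slack=1)
Line 2: ['laser', 'it', 'south'] (min_width=14, slack=2)
Line 3: ['distance', 'bread'] (min_width=14, slack=2)
Line 4: ['all', 'window'] (min_width=10, slack=6)

Answer: |stone  slow walk|
|laser  it  south|
|distance   bread|
|all window      |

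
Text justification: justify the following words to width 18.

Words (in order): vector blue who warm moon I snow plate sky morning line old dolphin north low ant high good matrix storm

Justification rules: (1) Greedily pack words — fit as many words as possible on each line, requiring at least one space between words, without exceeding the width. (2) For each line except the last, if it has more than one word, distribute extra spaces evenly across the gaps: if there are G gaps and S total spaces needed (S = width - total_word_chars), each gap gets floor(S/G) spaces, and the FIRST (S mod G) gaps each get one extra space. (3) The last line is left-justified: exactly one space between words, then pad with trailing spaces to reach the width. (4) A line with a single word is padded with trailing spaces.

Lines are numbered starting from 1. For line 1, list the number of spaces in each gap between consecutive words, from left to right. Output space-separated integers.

Line 1: ['vector', 'blue', 'who'] (min_width=15, slack=3)
Line 2: ['warm', 'moon', 'I', 'snow'] (min_width=16, slack=2)
Line 3: ['plate', 'sky', 'morning'] (min_width=17, slack=1)
Line 4: ['line', 'old', 'dolphin'] (min_width=16, slack=2)
Line 5: ['north', 'low', 'ant', 'high'] (min_width=18, slack=0)
Line 6: ['good', 'matrix', 'storm'] (min_width=17, slack=1)

Answer: 3 2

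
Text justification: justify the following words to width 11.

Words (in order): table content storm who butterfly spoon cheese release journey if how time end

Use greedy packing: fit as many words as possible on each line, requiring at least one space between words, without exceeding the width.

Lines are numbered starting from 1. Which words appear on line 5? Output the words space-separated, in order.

Line 1: ['table'] (min_width=5, slack=6)
Line 2: ['content'] (min_width=7, slack=4)
Line 3: ['storm', 'who'] (min_width=9, slack=2)
Line 4: ['butterfly'] (min_width=9, slack=2)
Line 5: ['spoon'] (min_width=5, slack=6)
Line 6: ['cheese'] (min_width=6, slack=5)
Line 7: ['release'] (min_width=7, slack=4)
Line 8: ['journey', 'if'] (min_width=10, slack=1)
Line 9: ['how', 'time'] (min_width=8, slack=3)
Line 10: ['end'] (min_width=3, slack=8)

Answer: spoon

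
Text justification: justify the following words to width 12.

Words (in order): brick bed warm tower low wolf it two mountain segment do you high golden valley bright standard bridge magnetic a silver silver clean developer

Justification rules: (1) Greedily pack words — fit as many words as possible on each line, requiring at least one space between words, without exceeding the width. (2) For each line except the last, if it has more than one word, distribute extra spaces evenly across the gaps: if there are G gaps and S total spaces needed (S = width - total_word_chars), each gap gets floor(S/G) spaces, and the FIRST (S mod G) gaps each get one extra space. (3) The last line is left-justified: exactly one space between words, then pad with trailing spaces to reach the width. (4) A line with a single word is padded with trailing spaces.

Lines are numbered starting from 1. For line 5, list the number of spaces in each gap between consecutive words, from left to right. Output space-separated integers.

Line 1: ['brick', 'bed'] (min_width=9, slack=3)
Line 2: ['warm', 'tower'] (min_width=10, slack=2)
Line 3: ['low', 'wolf', 'it'] (min_width=11, slack=1)
Line 4: ['two', 'mountain'] (min_width=12, slack=0)
Line 5: ['segment', 'do'] (min_width=10, slack=2)
Line 6: ['you', 'high'] (min_width=8, slack=4)
Line 7: ['golden'] (min_width=6, slack=6)
Line 8: ['valley'] (min_width=6, slack=6)
Line 9: ['bright'] (min_width=6, slack=6)
Line 10: ['standard'] (min_width=8, slack=4)
Line 11: ['bridge'] (min_width=6, slack=6)
Line 12: ['magnetic', 'a'] (min_width=10, slack=2)
Line 13: ['silver'] (min_width=6, slack=6)
Line 14: ['silver', 'clean'] (min_width=12, slack=0)
Line 15: ['developer'] (min_width=9, slack=3)

Answer: 3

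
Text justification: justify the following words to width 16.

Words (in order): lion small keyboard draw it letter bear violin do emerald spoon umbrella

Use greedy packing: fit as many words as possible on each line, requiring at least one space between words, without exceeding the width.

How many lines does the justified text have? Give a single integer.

Line 1: ['lion', 'small'] (min_width=10, slack=6)
Line 2: ['keyboard', 'draw', 'it'] (min_width=16, slack=0)
Line 3: ['letter', 'bear'] (min_width=11, slack=5)
Line 4: ['violin', 'do'] (min_width=9, slack=7)
Line 5: ['emerald', 'spoon'] (min_width=13, slack=3)
Line 6: ['umbrella'] (min_width=8, slack=8)
Total lines: 6

Answer: 6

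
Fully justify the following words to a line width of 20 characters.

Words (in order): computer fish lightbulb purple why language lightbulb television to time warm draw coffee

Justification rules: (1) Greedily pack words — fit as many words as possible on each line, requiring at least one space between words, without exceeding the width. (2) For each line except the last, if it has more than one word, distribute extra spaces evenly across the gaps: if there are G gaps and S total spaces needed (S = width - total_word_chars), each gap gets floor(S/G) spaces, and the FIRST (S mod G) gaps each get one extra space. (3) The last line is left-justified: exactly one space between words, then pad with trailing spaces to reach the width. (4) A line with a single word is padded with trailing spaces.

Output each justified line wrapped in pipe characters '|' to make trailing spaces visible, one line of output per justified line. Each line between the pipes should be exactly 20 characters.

Line 1: ['computer', 'fish'] (min_width=13, slack=7)
Line 2: ['lightbulb', 'purple', 'why'] (min_width=20, slack=0)
Line 3: ['language', 'lightbulb'] (min_width=18, slack=2)
Line 4: ['television', 'to', 'time'] (min_width=18, slack=2)
Line 5: ['warm', 'draw', 'coffee'] (min_width=16, slack=4)

Answer: |computer        fish|
|lightbulb purple why|
|language   lightbulb|
|television  to  time|
|warm draw coffee    |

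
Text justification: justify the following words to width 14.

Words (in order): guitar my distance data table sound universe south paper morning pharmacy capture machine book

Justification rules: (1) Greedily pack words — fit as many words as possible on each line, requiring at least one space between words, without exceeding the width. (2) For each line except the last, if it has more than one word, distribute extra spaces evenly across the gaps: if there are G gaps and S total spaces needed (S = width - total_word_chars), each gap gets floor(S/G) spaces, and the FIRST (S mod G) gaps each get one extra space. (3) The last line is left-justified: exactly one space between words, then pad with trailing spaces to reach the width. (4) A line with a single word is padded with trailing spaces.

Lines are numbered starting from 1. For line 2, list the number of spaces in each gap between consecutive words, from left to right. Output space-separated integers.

Line 1: ['guitar', 'my'] (min_width=9, slack=5)
Line 2: ['distance', 'data'] (min_width=13, slack=1)
Line 3: ['table', 'sound'] (min_width=11, slack=3)
Line 4: ['universe', 'south'] (min_width=14, slack=0)
Line 5: ['paper', 'morning'] (min_width=13, slack=1)
Line 6: ['pharmacy'] (min_width=8, slack=6)
Line 7: ['capture'] (min_width=7, slack=7)
Line 8: ['machine', 'book'] (min_width=12, slack=2)

Answer: 2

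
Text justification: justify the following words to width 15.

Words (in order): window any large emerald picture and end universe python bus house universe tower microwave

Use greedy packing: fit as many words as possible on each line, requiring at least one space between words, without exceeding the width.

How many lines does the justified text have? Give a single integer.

Line 1: ['window', 'any'] (min_width=10, slack=5)
Line 2: ['large', 'emerald'] (min_width=13, slack=2)
Line 3: ['picture', 'and', 'end'] (min_width=15, slack=0)
Line 4: ['universe', 'python'] (min_width=15, slack=0)
Line 5: ['bus', 'house'] (min_width=9, slack=6)
Line 6: ['universe', 'tower'] (min_width=14, slack=1)
Line 7: ['microwave'] (min_width=9, slack=6)
Total lines: 7

Answer: 7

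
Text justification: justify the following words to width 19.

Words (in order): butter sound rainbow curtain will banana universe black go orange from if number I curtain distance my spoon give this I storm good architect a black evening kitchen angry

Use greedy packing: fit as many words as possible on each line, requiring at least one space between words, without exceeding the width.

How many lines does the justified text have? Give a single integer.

Answer: 11

Derivation:
Line 1: ['butter', 'sound'] (min_width=12, slack=7)
Line 2: ['rainbow', 'curtain'] (min_width=15, slack=4)
Line 3: ['will', 'banana'] (min_width=11, slack=8)
Line 4: ['universe', 'black', 'go'] (min_width=17, slack=2)
Line 5: ['orange', 'from', 'if'] (min_width=14, slack=5)
Line 6: ['number', 'I', 'curtain'] (min_width=16, slack=3)
Line 7: ['distance', 'my', 'spoon'] (min_width=17, slack=2)
Line 8: ['give', 'this', 'I', 'storm'] (min_width=17, slack=2)
Line 9: ['good', 'architect', 'a'] (min_width=16, slack=3)
Line 10: ['black', 'evening'] (min_width=13, slack=6)
Line 11: ['kitchen', 'angry'] (min_width=13, slack=6)
Total lines: 11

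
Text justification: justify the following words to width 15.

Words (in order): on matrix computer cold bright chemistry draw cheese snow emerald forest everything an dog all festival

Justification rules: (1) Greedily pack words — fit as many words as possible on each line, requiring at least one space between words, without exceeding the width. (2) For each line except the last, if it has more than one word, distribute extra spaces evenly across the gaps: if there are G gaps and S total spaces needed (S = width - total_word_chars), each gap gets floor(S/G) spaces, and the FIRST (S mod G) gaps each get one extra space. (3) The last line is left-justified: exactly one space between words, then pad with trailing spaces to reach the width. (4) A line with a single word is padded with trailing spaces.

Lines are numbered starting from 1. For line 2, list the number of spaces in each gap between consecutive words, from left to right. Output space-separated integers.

Answer: 3

Derivation:
Line 1: ['on', 'matrix'] (min_width=9, slack=6)
Line 2: ['computer', 'cold'] (min_width=13, slack=2)
Line 3: ['bright'] (min_width=6, slack=9)
Line 4: ['chemistry', 'draw'] (min_width=14, slack=1)
Line 5: ['cheese', 'snow'] (min_width=11, slack=4)
Line 6: ['emerald', 'forest'] (min_width=14, slack=1)
Line 7: ['everything', 'an'] (min_width=13, slack=2)
Line 8: ['dog', 'all'] (min_width=7, slack=8)
Line 9: ['festival'] (min_width=8, slack=7)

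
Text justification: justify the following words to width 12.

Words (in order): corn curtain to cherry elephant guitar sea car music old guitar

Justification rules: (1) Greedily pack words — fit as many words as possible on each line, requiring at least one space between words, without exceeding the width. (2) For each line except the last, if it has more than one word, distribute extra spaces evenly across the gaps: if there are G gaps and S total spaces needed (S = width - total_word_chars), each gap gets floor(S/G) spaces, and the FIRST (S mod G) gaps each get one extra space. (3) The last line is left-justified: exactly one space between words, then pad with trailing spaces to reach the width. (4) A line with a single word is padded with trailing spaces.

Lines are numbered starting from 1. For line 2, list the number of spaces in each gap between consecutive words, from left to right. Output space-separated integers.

Line 1: ['corn', 'curtain'] (min_width=12, slack=0)
Line 2: ['to', 'cherry'] (min_width=9, slack=3)
Line 3: ['elephant'] (min_width=8, slack=4)
Line 4: ['guitar', 'sea'] (min_width=10, slack=2)
Line 5: ['car', 'music'] (min_width=9, slack=3)
Line 6: ['old', 'guitar'] (min_width=10, slack=2)

Answer: 4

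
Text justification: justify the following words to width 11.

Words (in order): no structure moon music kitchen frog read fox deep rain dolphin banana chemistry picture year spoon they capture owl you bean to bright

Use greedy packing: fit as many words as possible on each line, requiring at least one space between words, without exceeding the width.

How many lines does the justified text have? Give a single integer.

Line 1: ['no'] (min_width=2, slack=9)
Line 2: ['structure'] (min_width=9, slack=2)
Line 3: ['moon', 'music'] (min_width=10, slack=1)
Line 4: ['kitchen'] (min_width=7, slack=4)
Line 5: ['frog', 'read'] (min_width=9, slack=2)
Line 6: ['fox', 'deep'] (min_width=8, slack=3)
Line 7: ['rain'] (min_width=4, slack=7)
Line 8: ['dolphin'] (min_width=7, slack=4)
Line 9: ['banana'] (min_width=6, slack=5)
Line 10: ['chemistry'] (min_width=9, slack=2)
Line 11: ['picture'] (min_width=7, slack=4)
Line 12: ['year', 'spoon'] (min_width=10, slack=1)
Line 13: ['they'] (min_width=4, slack=7)
Line 14: ['capture', 'owl'] (min_width=11, slack=0)
Line 15: ['you', 'bean', 'to'] (min_width=11, slack=0)
Line 16: ['bright'] (min_width=6, slack=5)
Total lines: 16

Answer: 16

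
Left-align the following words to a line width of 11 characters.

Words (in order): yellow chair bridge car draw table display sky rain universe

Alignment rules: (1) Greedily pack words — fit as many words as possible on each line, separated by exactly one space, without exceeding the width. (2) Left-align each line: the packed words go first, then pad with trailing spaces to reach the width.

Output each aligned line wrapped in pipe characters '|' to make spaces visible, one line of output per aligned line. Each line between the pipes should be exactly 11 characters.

Answer: |yellow     |
|chair      |
|bridge car |
|draw table |
|display sky|
|rain       |
|universe   |

Derivation:
Line 1: ['yellow'] (min_width=6, slack=5)
Line 2: ['chair'] (min_width=5, slack=6)
Line 3: ['bridge', 'car'] (min_width=10, slack=1)
Line 4: ['draw', 'table'] (min_width=10, slack=1)
Line 5: ['display', 'sky'] (min_width=11, slack=0)
Line 6: ['rain'] (min_width=4, slack=7)
Line 7: ['universe'] (min_width=8, slack=3)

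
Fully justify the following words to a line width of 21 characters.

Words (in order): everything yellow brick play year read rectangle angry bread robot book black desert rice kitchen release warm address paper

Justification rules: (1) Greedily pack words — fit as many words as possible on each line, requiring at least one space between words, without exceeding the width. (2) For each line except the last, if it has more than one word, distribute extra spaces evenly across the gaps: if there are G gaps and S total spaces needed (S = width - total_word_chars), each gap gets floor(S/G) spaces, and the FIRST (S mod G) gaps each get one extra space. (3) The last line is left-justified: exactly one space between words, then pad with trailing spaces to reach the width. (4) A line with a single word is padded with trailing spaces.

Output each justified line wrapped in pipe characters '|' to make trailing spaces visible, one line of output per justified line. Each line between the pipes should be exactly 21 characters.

Line 1: ['everything', 'yellow'] (min_width=17, slack=4)
Line 2: ['brick', 'play', 'year', 'read'] (min_width=20, slack=1)
Line 3: ['rectangle', 'angry', 'bread'] (min_width=21, slack=0)
Line 4: ['robot', 'book', 'black'] (min_width=16, slack=5)
Line 5: ['desert', 'rice', 'kitchen'] (min_width=19, slack=2)
Line 6: ['release', 'warm', 'address'] (min_width=20, slack=1)
Line 7: ['paper'] (min_width=5, slack=16)

Answer: |everything     yellow|
|brick  play year read|
|rectangle angry bread|
|robot    book   black|
|desert  rice  kitchen|
|release  warm address|
|paper                |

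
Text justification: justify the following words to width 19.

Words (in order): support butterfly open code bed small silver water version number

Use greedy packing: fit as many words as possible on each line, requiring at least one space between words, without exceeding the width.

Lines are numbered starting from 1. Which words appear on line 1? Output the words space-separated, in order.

Answer: support butterfly

Derivation:
Line 1: ['support', 'butterfly'] (min_width=17, slack=2)
Line 2: ['open', 'code', 'bed', 'small'] (min_width=19, slack=0)
Line 3: ['silver', 'water'] (min_width=12, slack=7)
Line 4: ['version', 'number'] (min_width=14, slack=5)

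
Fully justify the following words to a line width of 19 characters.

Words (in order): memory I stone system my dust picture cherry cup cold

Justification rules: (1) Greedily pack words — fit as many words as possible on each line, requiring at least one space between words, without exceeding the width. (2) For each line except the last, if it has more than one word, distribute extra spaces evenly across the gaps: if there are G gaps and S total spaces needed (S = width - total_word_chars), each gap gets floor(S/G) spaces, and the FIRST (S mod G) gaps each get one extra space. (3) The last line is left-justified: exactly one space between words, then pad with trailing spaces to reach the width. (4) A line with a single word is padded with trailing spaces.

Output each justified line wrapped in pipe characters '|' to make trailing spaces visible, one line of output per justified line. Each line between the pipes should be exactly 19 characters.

Line 1: ['memory', 'I', 'stone'] (min_width=14, slack=5)
Line 2: ['system', 'my', 'dust'] (min_width=14, slack=5)
Line 3: ['picture', 'cherry', 'cup'] (min_width=18, slack=1)
Line 4: ['cold'] (min_width=4, slack=15)

Answer: |memory    I   stone|
|system    my   dust|
|picture  cherry cup|
|cold               |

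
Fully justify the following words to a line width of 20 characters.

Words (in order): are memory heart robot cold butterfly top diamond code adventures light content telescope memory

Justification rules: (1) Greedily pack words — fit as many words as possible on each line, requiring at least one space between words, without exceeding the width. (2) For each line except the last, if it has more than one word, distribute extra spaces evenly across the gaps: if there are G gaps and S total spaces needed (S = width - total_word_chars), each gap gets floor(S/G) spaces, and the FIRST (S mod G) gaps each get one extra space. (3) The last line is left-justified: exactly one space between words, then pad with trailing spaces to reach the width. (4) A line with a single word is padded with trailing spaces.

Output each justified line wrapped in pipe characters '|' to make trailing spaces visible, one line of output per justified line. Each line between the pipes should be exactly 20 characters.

Line 1: ['are', 'memory', 'heart'] (min_width=16, slack=4)
Line 2: ['robot', 'cold', 'butterfly'] (min_width=20, slack=0)
Line 3: ['top', 'diamond', 'code'] (min_width=16, slack=4)
Line 4: ['adventures', 'light'] (min_width=16, slack=4)
Line 5: ['content', 'telescope'] (min_width=17, slack=3)
Line 6: ['memory'] (min_width=6, slack=14)

Answer: |are   memory   heart|
|robot cold butterfly|
|top   diamond   code|
|adventures     light|
|content    telescope|
|memory              |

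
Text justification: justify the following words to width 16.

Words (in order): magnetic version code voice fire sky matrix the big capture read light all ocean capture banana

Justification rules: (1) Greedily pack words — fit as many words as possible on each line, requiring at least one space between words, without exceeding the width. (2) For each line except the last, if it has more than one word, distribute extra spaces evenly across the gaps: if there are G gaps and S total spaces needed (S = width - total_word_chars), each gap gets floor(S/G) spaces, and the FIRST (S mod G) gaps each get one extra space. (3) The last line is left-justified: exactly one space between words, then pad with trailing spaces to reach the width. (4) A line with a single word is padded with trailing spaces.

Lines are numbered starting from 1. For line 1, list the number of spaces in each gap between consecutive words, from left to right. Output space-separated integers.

Answer: 1

Derivation:
Line 1: ['magnetic', 'version'] (min_width=16, slack=0)
Line 2: ['code', 'voice', 'fire'] (min_width=15, slack=1)
Line 3: ['sky', 'matrix', 'the'] (min_width=14, slack=2)
Line 4: ['big', 'capture', 'read'] (min_width=16, slack=0)
Line 5: ['light', 'all', 'ocean'] (min_width=15, slack=1)
Line 6: ['capture', 'banana'] (min_width=14, slack=2)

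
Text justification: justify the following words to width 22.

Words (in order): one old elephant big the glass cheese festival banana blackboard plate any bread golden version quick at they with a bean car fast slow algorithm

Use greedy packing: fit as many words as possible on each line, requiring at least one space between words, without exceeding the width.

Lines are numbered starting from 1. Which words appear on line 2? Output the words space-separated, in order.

Line 1: ['one', 'old', 'elephant', 'big'] (min_width=20, slack=2)
Line 2: ['the', 'glass', 'cheese'] (min_width=16, slack=6)
Line 3: ['festival', 'banana'] (min_width=15, slack=7)
Line 4: ['blackboard', 'plate', 'any'] (min_width=20, slack=2)
Line 5: ['bread', 'golden', 'version'] (min_width=20, slack=2)
Line 6: ['quick', 'at', 'they', 'with', 'a'] (min_width=20, slack=2)
Line 7: ['bean', 'car', 'fast', 'slow'] (min_width=18, slack=4)
Line 8: ['algorithm'] (min_width=9, slack=13)

Answer: the glass cheese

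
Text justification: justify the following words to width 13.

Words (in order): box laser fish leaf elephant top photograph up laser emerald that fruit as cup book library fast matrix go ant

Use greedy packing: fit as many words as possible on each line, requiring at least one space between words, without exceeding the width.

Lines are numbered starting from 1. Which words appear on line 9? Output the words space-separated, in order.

Line 1: ['box', 'laser'] (min_width=9, slack=4)
Line 2: ['fish', 'leaf'] (min_width=9, slack=4)
Line 3: ['elephant', 'top'] (min_width=12, slack=1)
Line 4: ['photograph', 'up'] (min_width=13, slack=0)
Line 5: ['laser', 'emerald'] (min_width=13, slack=0)
Line 6: ['that', 'fruit', 'as'] (min_width=13, slack=0)
Line 7: ['cup', 'book'] (min_width=8, slack=5)
Line 8: ['library', 'fast'] (min_width=12, slack=1)
Line 9: ['matrix', 'go', 'ant'] (min_width=13, slack=0)

Answer: matrix go ant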